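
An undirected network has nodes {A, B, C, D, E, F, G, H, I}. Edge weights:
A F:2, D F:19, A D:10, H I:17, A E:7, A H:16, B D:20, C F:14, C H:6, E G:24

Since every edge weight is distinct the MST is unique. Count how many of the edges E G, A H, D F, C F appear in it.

2

Sort edges by weight, then run Kruskal:
A F (2): add — endpoints in different components.
C H (6): add — endpoints in different components.
A E (7): add — endpoints in different components.
A D (10): add — endpoints in different components.
C F (14): add — endpoints in different components.
A H (16): skip — A and H already connected.
H I (17): add — endpoints in different components.
D F (19): skip — D and F already connected.
B D (20): add — endpoints in different components.
E G (24): add — endpoints in different components.
MST edge set: {A F, C H, A E, A D, C F, H I, B D, E G}.
Of the listed edges, {E G, C F} are in the MST → 2.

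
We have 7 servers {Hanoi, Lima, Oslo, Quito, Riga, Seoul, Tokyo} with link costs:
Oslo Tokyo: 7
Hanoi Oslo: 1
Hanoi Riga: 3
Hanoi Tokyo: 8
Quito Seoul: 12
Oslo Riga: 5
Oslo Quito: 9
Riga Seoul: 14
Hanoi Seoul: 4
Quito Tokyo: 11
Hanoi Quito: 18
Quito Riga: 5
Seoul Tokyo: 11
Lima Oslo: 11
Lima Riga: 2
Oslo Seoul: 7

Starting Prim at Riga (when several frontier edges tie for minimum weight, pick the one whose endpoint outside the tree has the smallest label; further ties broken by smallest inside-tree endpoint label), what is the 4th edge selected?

Grow the tree from Riga using Prim:
Step 1: cheapest edge leaving the tree is Lima Riga (2); add Lima.
Step 2: cheapest edge leaving the tree is Hanoi Riga (3); add Hanoi.
Step 3: cheapest edge leaving the tree is Hanoi Oslo (1); add Oslo.
Step 4: cheapest edge leaving the tree is Hanoi Seoul (4); add Seoul.
Step 5: cheapest edge leaving the tree is Quito Riga (5); add Quito.
Step 6: cheapest edge leaving the tree is Oslo Tokyo (7); add Tokyo.
The 4th edge added is Hanoi Seoul.

Hanoi-Seoul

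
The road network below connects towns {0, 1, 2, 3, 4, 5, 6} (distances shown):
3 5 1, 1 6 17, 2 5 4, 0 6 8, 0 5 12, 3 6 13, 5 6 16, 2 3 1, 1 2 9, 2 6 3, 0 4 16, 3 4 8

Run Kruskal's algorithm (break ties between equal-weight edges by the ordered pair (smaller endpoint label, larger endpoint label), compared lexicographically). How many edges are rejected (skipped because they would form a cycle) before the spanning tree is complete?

1

Kruskal: consider edges lightest-first.
2 3 (1): add. Components now {0} {1} {2,3} {4} {5} {6}
3 5 (1): add. Components now {0} {1} {2,3,5} {4} {6}
2 6 (3): add. Components now {0} {1} {2,3,5,6} {4}
2 5 (4): skip — 2 and 5 already connected.
0 6 (8): add. Components now {0,2,3,5,6} {1} {4}
3 4 (8): add. Components now {0,2,3,4,5,6} {1}
1 2 (9): add. Components now {0,1,2,3,4,5,6}
Edges rejected before the tree was complete: 1.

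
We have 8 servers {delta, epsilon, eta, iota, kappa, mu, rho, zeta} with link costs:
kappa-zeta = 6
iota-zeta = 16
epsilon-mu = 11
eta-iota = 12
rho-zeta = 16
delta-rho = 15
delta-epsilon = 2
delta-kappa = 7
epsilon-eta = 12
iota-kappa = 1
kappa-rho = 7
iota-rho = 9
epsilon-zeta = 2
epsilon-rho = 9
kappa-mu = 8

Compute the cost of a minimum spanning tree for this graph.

Prim, starting at rho.
Step 1: cheapest edge leaving the tree is kappa-rho (7); add kappa.
Step 2: cheapest edge leaving the tree is iota-kappa (1); add iota.
Step 3: cheapest edge leaving the tree is kappa-zeta (6); add zeta.
Step 4: cheapest edge leaving the tree is epsilon-zeta (2); add epsilon.
Step 5: cheapest edge leaving the tree is delta-epsilon (2); add delta.
Step 6: cheapest edge leaving the tree is kappa-mu (8); add mu.
Step 7: cheapest edge leaving the tree is epsilon-eta (12); add eta.
MST edges: kappa-rho, iota-kappa, kappa-zeta, epsilon-zeta, delta-epsilon, kappa-mu, epsilon-eta; total weight 7+1+6+2+2+8+12 = 38.

38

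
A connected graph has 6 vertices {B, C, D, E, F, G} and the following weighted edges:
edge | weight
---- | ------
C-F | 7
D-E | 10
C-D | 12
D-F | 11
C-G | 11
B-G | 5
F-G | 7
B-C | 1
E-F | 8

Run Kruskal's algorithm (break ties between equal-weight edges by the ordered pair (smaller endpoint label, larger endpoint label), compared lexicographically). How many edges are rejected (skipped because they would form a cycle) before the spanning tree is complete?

Kruskal's algorithm — process edges by increasing weight (ties by edge label):
B-C (1): add — endpoints in different components.
B-G (5): add — endpoints in different components.
C-F (7): add — endpoints in different components.
F-G (7): skip — F and G already connected.
E-F (8): add — endpoints in different components.
D-E (10): add — endpoints in different components.
Edges rejected before the tree was complete: 1.

1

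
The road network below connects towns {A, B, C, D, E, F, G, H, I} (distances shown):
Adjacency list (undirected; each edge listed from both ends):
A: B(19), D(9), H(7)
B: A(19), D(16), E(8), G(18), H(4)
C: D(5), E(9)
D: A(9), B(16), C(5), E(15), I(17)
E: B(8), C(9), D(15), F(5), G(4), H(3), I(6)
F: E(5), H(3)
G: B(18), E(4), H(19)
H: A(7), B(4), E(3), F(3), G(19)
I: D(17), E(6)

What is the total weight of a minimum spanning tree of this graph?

41

Prim, starting at B.
Step 1: cheapest edge leaving the tree is B-H (4); add H.
Step 2: cheapest edge leaving the tree is E-H (3); add E.
Step 3: cheapest edge leaving the tree is F-H (3); add F.
Step 4: cheapest edge leaving the tree is E-G (4); add G.
Step 5: cheapest edge leaving the tree is E-I (6); add I.
Step 6: cheapest edge leaving the tree is A-H (7); add A.
Step 7: cheapest edge leaving the tree is C-E (9); add C.
Step 8: cheapest edge leaving the tree is C-D (5); add D.
MST edges: B-H, E-H, F-H, E-G, E-I, A-H, C-E, C-D; total weight 4+3+3+4+6+7+9+5 = 41.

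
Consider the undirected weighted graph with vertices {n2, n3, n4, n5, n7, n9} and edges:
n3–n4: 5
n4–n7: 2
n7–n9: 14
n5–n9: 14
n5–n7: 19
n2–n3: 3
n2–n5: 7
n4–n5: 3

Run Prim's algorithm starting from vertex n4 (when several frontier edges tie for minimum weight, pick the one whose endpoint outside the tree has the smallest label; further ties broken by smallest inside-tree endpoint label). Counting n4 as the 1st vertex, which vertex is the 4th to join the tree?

Prim, starting at n4.
Step 1: cheapest edge leaving the tree is n4–n7 (2); add n7.
Step 2: cheapest edge leaving the tree is n4–n5 (3); add n5.
Step 3: cheapest edge leaving the tree is n3–n4 (5); add n3.
Step 4: cheapest edge leaving the tree is n2–n3 (3); add n2.
Step 5: cheapest edge leaving the tree is n5–n9 (14); add n9.
Vertex order: n4, n7, n5, n3, n2, n9. The 4th vertex is n3.

n3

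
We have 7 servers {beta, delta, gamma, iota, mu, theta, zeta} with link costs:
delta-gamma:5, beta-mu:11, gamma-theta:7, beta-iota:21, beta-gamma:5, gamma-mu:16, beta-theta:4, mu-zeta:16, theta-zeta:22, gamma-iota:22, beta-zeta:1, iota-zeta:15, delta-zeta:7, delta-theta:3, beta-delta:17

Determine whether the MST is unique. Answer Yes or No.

No

Sort edges by weight, then run Kruskal:
beta-zeta (1): add. Components now {iota} {mu} {theta} {beta,zeta} {gamma} {delta}
delta-theta (3): add. Components now {iota} {mu} {delta,theta} {beta,zeta} {gamma}
beta-theta (4): add. Components now {iota} {mu} {beta,delta,theta,zeta} {gamma}
beta-gamma (5): add. Components now {iota} {mu} {beta,delta,gamma,theta,zeta}
delta-gamma (5): skip — gamma and delta already connected.
delta-zeta (7): skip — zeta and delta already connected.
gamma-theta (7): skip — theta and gamma already connected.
beta-mu (11): add. Components now {iota} {beta,delta,gamma,mu,theta,zeta}
iota-zeta (15): add. Components now {beta,delta,gamma,iota,mu,theta,zeta}
Non-tree edge delta-gamma has weight 5, equal to the heaviest edge on its tree cycle — swapping gives another MST of the same weight. Not unique.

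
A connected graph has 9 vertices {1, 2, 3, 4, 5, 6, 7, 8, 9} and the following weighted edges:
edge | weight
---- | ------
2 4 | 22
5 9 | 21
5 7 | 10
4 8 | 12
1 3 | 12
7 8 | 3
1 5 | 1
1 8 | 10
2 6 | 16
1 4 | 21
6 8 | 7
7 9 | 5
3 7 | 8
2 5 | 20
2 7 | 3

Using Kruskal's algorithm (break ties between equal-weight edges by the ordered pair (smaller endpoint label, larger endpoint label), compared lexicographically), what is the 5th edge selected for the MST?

6-8

Sort edges by weight, then run Kruskal:
1 5 (1): add — endpoints in different components.
2 7 (3): add — endpoints in different components.
7 8 (3): add — endpoints in different components.
7 9 (5): add — endpoints in different components.
6 8 (7): add — endpoints in different components.
3 7 (8): add — endpoints in different components.
1 8 (10): add — endpoints in different components.
5 7 (10): skip — 5 and 7 already connected.
1 3 (12): skip — 1 and 3 already connected.
4 8 (12): add — endpoints in different components.
The 5th edge added is 6 8.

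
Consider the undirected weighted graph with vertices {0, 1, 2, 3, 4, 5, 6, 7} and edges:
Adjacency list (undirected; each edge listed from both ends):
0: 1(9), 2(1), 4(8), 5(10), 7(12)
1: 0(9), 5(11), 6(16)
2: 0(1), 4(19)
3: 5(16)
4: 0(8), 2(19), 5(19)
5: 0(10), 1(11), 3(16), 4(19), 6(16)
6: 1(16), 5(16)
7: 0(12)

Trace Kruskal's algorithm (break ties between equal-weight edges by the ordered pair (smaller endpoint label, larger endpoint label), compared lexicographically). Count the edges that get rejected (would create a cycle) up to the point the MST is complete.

1

Kruskal: consider edges lightest-first.
0—2 (1): add — endpoints in different components.
0—4 (8): add — endpoints in different components.
0—1 (9): add — endpoints in different components.
0—5 (10): add — endpoints in different components.
1—5 (11): skip — 1 and 5 already connected.
0—7 (12): add — endpoints in different components.
1—6 (16): add — endpoints in different components.
3—5 (16): add — endpoints in different components.
Edges rejected before the tree was complete: 1.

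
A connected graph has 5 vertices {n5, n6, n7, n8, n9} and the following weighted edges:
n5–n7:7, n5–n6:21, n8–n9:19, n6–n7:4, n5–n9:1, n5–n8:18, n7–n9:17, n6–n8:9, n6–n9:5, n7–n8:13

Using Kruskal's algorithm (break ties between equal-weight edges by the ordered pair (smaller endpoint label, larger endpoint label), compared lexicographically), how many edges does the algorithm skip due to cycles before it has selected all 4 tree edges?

Sort edges by weight, then run Kruskal:
n5–n9 (1): add — endpoints in different components.
n6–n7 (4): add — endpoints in different components.
n6–n9 (5): add — endpoints in different components.
n5–n7 (7): skip — n7 and n5 already connected.
n6–n8 (9): add — endpoints in different components.
Edges rejected before the tree was complete: 1.

1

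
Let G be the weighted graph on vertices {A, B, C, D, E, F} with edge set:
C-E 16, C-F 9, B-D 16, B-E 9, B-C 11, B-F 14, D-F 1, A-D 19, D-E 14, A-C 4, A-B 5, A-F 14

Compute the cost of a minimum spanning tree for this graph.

Prim's algorithm from C:
Step 1: cheapest edge leaving the tree is A-C (4); add A.
Step 2: cheapest edge leaving the tree is A-B (5); add B.
Step 3: cheapest edge leaving the tree is B-E (9); add E.
Step 4: cheapest edge leaving the tree is C-F (9); add F.
Step 5: cheapest edge leaving the tree is D-F (1); add D.
MST edges: A-C, A-B, B-E, C-F, D-F; total weight 4+5+9+9+1 = 28.

28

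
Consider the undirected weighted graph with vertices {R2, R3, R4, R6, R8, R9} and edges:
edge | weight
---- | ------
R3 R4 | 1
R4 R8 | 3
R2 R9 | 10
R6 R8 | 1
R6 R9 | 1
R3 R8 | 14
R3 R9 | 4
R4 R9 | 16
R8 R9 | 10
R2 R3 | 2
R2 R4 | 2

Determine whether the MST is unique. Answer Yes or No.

Kruskal's algorithm — process edges by increasing weight (ties by edge label):
R3 R4 (1): add — endpoints in different components.
R6 R8 (1): add — endpoints in different components.
R6 R9 (1): add — endpoints in different components.
R2 R3 (2): add — endpoints in different components.
R2 R4 (2): skip — R4 and R2 already connected.
R4 R8 (3): add — endpoints in different components.
Non-tree edge R2 R4 has weight 2, equal to the heaviest edge on its tree cycle — swapping gives another MST of the same weight. Not unique.

No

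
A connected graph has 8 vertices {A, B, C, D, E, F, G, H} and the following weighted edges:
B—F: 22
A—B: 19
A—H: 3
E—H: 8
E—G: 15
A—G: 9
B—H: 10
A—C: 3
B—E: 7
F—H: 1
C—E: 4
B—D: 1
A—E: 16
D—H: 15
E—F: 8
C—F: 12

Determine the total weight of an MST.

28

Kruskal: consider edges lightest-first.
B—D (1): add — endpoints in different components.
F—H (1): add — endpoints in different components.
A—C (3): add — endpoints in different components.
A—H (3): add — endpoints in different components.
C—E (4): add — endpoints in different components.
B—E (7): add — endpoints in different components.
E—F (8): skip — E and F already connected.
E—H (8): skip — E and H already connected.
A—G (9): add — endpoints in different components.
MST edges: B—D, F—H, A—C, A—H, C—E, B—E, A—G; total weight 1+1+3+3+4+7+9 = 28.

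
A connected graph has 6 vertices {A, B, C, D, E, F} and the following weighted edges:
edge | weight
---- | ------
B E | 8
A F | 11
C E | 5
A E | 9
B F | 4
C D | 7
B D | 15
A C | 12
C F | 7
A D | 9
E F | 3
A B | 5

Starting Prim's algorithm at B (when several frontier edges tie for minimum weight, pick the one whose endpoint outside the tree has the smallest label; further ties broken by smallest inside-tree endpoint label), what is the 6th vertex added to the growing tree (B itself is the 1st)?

Prim, starting at B.
Step 1: cheapest edge leaving the tree is B F (4); add F.
Step 2: cheapest edge leaving the tree is E F (3); add E.
Step 3: cheapest edge leaving the tree is A B (5); add A.
Step 4: cheapest edge leaving the tree is C E (5); add C.
Step 5: cheapest edge leaving the tree is C D (7); add D.
Vertex order: B, F, E, A, C, D. The 6th vertex is D.

D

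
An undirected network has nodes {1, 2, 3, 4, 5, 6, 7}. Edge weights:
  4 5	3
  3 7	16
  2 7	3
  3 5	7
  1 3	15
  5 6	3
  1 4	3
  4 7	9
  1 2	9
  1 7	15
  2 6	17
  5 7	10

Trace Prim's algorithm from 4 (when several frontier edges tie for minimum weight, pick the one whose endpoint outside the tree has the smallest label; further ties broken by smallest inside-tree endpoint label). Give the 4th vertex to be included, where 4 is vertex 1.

6

Prim's algorithm from 4:
Step 1: frontier [1 4 3, 4 5 3, 4 7 9] → take 1 4 (3); add 1.
Step 2: frontier [1 2 9, 1 3 15, 1 7 15, 4 5 3, 4 7 9] → take 4 5 (3); add 5.
Step 3: frontier [1 2 9, 1 3 15, 1 7 15, 4 7 9, 5 6 3, 3 5 7, 5 7 10] → take 5 6 (3); add 6.
Step 4: frontier [1 2 9, 1 3 15, 1 7 15, 4 7 9, 3 5 7, 5 7 10, 2 6 17] → take 3 5 (7); add 3.
Step 5: frontier [1 2 9, 1 7 15, 3 7 16, 4 7 9, 5 7 10, 2 6 17] → take 1 2 (9); add 2.
Step 6: frontier [1 7 15, 2 7 3, 3 7 16, 4 7 9, 5 7 10] → take 2 7 (3); add 7.
Vertex order: 4, 1, 5, 6, 3, 2, 7. The 4th vertex is 6.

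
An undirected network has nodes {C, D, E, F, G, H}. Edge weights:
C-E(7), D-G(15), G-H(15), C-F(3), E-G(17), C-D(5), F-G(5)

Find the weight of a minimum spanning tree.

Prim, starting at F.
Step 1: frontier [C-F 3, F-G 5] → take C-F (3); add C.
Step 2: frontier [C-D 5, C-E 7, F-G 5] → take C-D (5); add D.
Step 3: frontier [C-E 7, D-G 15, F-G 5] → take F-G (5); add G.
Step 4: frontier [C-E 7, G-H 15, E-G 17] → take C-E (7); add E.
Step 5: frontier [G-H 15] → take G-H (15); add H.
MST edges: C-F, C-D, F-G, C-E, G-H; total weight 3+5+5+7+15 = 35.

35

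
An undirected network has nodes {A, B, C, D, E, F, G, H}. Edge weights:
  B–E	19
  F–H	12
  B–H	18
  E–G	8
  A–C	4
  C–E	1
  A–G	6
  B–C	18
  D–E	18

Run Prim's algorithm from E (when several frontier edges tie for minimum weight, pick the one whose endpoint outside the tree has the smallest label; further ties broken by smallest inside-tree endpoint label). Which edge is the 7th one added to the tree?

Prim's algorithm from E:
Step 1: cheapest edge leaving the tree is C–E (1); add C.
Step 2: cheapest edge leaving the tree is A–C (4); add A.
Step 3: cheapest edge leaving the tree is A–G (6); add G.
Step 4: cheapest edge leaving the tree is B–C (18); add B.
Step 5: cheapest edge leaving the tree is D–E (18); add D.
Step 6: cheapest edge leaving the tree is B–H (18); add H.
Step 7: cheapest edge leaving the tree is F–H (12); add F.
The 7th edge added is F–H.

F-H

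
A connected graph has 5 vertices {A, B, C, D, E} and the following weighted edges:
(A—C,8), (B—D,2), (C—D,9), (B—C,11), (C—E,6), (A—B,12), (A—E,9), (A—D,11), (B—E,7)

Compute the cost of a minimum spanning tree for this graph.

Grow the tree from E using Prim:
Step 1: cheapest edge leaving the tree is C—E (6); add C.
Step 2: cheapest edge leaving the tree is B—E (7); add B.
Step 3: cheapest edge leaving the tree is B—D (2); add D.
Step 4: cheapest edge leaving the tree is A—C (8); add A.
MST edges: C—E, B—E, B—D, A—C; total weight 6+7+2+8 = 23.

23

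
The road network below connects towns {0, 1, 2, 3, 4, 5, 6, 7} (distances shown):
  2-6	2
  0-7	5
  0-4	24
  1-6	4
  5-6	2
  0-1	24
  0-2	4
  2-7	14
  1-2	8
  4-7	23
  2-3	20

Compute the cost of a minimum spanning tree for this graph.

60

Prim, starting at 3.
Step 1: cheapest edge leaving the tree is 2-3 (20); add 2.
Step 2: cheapest edge leaving the tree is 2-6 (2); add 6.
Step 3: cheapest edge leaving the tree is 5-6 (2); add 5.
Step 4: cheapest edge leaving the tree is 0-2 (4); add 0.
Step 5: cheapest edge leaving the tree is 1-6 (4); add 1.
Step 6: cheapest edge leaving the tree is 0-7 (5); add 7.
Step 7: cheapest edge leaving the tree is 4-7 (23); add 4.
MST edges: 2-3, 2-6, 5-6, 0-2, 1-6, 0-7, 4-7; total weight 20+2+2+4+4+5+23 = 60.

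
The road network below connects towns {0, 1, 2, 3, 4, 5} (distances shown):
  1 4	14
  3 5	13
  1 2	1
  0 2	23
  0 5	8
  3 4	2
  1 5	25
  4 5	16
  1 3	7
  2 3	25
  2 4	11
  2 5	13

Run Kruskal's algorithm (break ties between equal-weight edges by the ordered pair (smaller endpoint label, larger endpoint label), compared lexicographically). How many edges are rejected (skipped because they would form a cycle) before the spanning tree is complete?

1

Kruskal: consider edges lightest-first.
1 2 (1): add. Components now {0} {1,2} {3} {4} {5}
3 4 (2): add. Components now {0} {1,2} {3,4} {5}
1 3 (7): add. Components now {0} {1,2,3,4} {5}
0 5 (8): add. Components now {0,5} {1,2,3,4}
2 4 (11): skip — 2 and 4 already connected.
2 5 (13): add. Components now {0,1,2,3,4,5}
Edges rejected before the tree was complete: 1.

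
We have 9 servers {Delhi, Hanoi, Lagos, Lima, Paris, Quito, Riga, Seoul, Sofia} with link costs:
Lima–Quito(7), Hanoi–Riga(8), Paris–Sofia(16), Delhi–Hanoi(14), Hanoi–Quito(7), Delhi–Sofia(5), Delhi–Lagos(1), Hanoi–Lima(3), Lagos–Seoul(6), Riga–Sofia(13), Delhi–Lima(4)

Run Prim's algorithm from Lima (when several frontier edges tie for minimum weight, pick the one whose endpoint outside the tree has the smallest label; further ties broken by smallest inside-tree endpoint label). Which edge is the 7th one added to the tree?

Grow the tree from Lima using Prim:
Step 1: frontier [Hanoi–Lima 3, Delhi–Lima 4, Lima–Quito 7] → take Hanoi–Lima (3); add Hanoi.
Step 2: frontier [Hanoi–Quito 7, Hanoi–Riga 8, Delhi–Hanoi 14, Delhi–Lima 4, Lima–Quito 7] → take Delhi–Lima (4); add Delhi.
Step 3: frontier [Delhi–Lagos 1, Delhi–Sofia 5, Hanoi–Quito 7, Hanoi–Riga 8, Lima–Quito 7] → take Delhi–Lagos (1); add Lagos.
Step 4: frontier [Delhi–Sofia 5, Hanoi–Quito 7, Hanoi–Riga 8, Lagos–Seoul 6, Lima–Quito 7] → take Delhi–Sofia (5); add Sofia.
Step 5: frontier [Hanoi–Quito 7, Hanoi–Riga 8, Lagos–Seoul 6, Lima–Quito 7, Riga–Sofia 13, Paris–Sofia 16] → take Lagos–Seoul (6); add Seoul.
Step 6: frontier [Hanoi–Quito 7, Hanoi–Riga 8, Lima–Quito 7, Riga–Sofia 13, Paris–Sofia 16] → take Hanoi–Quito (7); add Quito.
Step 7: frontier [Hanoi–Riga 8, Riga–Sofia 13, Paris–Sofia 16] → take Hanoi–Riga (8); add Riga.
Step 8: frontier [Paris–Sofia 16] → take Paris–Sofia (16); add Paris.
The 7th edge added is Hanoi–Riga.

Hanoi-Riga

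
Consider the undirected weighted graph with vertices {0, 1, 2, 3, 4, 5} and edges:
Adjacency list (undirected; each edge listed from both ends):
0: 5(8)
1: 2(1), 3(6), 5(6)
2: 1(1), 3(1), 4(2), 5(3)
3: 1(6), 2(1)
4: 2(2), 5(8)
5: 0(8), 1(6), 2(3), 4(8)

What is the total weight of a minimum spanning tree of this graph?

15

Prim, starting at 4.
Step 1: frontier [2 4 2, 4 5 8] → take 2 4 (2); add 2.
Step 2: frontier [1 2 1, 2 3 1, 2 5 3, 4 5 8] → take 1 2 (1); add 1.
Step 3: frontier [1 3 6, 1 5 6, 2 3 1, 2 5 3, 4 5 8] → take 2 3 (1); add 3.
Step 4: frontier [1 5 6, 2 5 3, 4 5 8] → take 2 5 (3); add 5.
Step 5: frontier [0 5 8] → take 0 5 (8); add 0.
MST edges: 2 4, 1 2, 2 3, 2 5, 0 5; total weight 2+1+1+3+8 = 15.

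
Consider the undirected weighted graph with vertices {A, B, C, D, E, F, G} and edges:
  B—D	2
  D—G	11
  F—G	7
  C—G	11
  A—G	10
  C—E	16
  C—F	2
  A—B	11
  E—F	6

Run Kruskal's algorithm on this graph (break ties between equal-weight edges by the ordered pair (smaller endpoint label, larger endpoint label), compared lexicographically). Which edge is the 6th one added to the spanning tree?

A-B

Kruskal's algorithm — process edges by increasing weight (ties by edge label):
B—D (2): add. Components now {A} {B,D} {C} {E} {F} {G}
C—F (2): add. Components now {A} {B,D} {C,F} {E} {G}
E—F (6): add. Components now {A} {B,D} {C,E,F} {G}
F—G (7): add. Components now {A} {B,D} {C,E,F,G}
A—G (10): add. Components now {A,C,E,F,G} {B,D}
A—B (11): add. Components now {A,B,C,D,E,F,G}
The 6th edge added is A—B.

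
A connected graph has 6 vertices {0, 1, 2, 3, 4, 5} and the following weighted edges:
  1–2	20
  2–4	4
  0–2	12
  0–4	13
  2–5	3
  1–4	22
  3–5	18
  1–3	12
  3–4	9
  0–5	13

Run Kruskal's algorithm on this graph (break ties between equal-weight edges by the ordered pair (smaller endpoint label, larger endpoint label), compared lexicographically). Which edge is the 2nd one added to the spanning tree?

2-4

Kruskal: consider edges lightest-first.
2–5 (3): add — endpoints in different components.
2–4 (4): add — endpoints in different components.
3–4 (9): add — endpoints in different components.
0–2 (12): add — endpoints in different components.
1–3 (12): add — endpoints in different components.
The 2nd edge added is 2–4.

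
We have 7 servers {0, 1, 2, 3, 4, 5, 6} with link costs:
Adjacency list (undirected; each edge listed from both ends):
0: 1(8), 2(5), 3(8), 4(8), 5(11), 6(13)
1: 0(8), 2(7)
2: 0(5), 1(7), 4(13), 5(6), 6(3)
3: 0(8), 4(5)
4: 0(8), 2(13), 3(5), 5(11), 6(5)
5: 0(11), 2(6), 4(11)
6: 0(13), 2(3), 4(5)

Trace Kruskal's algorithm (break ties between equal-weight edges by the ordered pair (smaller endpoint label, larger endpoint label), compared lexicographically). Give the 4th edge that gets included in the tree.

Kruskal's algorithm — process edges by increasing weight (ties by edge label):
2—6 (3): add — endpoints in different components.
0—2 (5): add — endpoints in different components.
3—4 (5): add — endpoints in different components.
4—6 (5): add — endpoints in different components.
2—5 (6): add — endpoints in different components.
1—2 (7): add — endpoints in different components.
The 4th edge added is 4—6.

4-6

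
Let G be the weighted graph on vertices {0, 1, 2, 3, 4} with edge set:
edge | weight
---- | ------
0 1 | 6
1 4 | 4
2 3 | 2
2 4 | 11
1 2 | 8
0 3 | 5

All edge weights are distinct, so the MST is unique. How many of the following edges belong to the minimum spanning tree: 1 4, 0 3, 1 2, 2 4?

2

Kruskal: consider edges lightest-first.
2 3 (2): add. Components now {0} {1} {2,3} {4}
1 4 (4): add. Components now {0} {1,4} {2,3}
0 3 (5): add. Components now {0,2,3} {1,4}
0 1 (6): add. Components now {0,1,2,3,4}
MST edge set: {2 3, 1 4, 0 3, 0 1}.
Of the listed edges, {1 4, 0 3} are in the MST → 2.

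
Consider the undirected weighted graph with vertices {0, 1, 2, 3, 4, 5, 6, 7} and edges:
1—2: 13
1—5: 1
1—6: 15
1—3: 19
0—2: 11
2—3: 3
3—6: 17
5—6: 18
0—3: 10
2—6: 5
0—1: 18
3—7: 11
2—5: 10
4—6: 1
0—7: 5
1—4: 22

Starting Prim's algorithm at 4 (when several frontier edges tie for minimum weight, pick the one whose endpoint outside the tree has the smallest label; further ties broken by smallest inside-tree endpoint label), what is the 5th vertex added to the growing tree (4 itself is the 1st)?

Prim's algorithm from 4:
Step 1: cheapest edge leaving the tree is 4—6 (1); add 6.
Step 2: cheapest edge leaving the tree is 2—6 (5); add 2.
Step 3: cheapest edge leaving the tree is 2—3 (3); add 3.
Step 4: cheapest edge leaving the tree is 0—3 (10); add 0.
Step 5: cheapest edge leaving the tree is 0—7 (5); add 7.
Step 6: cheapest edge leaving the tree is 2—5 (10); add 5.
Step 7: cheapest edge leaving the tree is 1—5 (1); add 1.
Vertex order: 4, 6, 2, 3, 0, 7, 5, 1. The 5th vertex is 0.

0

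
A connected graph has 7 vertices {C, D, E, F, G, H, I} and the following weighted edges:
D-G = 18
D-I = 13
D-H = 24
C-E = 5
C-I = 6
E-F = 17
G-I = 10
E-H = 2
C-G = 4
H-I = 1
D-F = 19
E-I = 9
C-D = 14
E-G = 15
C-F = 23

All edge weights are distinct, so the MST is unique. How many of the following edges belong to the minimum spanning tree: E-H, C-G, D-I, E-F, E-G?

Sort edges by weight, then run Kruskal:
H-I (1): add — endpoints in different components.
E-H (2): add — endpoints in different components.
C-G (4): add — endpoints in different components.
C-E (5): add — endpoints in different components.
C-I (6): skip — C and I already connected.
E-I (9): skip — E and I already connected.
G-I (10): skip — G and I already connected.
D-I (13): add — endpoints in different components.
C-D (14): skip — C and D already connected.
E-G (15): skip — E and G already connected.
E-F (17): add — endpoints in different components.
MST edge set: {H-I, E-H, C-G, C-E, D-I, E-F}.
Of the listed edges, {E-H, C-G, D-I, E-F} are in the MST → 4.

4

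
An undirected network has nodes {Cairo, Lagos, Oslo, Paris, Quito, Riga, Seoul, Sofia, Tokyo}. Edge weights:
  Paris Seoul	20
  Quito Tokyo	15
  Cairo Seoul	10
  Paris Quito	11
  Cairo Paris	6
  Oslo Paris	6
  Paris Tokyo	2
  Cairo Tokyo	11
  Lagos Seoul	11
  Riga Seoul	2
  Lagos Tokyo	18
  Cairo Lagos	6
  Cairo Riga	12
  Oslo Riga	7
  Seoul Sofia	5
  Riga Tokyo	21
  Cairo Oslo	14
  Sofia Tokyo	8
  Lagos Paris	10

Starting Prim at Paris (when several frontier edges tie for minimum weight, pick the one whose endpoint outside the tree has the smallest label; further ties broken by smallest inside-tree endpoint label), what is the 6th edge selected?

Riga-Seoul

Prim, starting at Paris.
Step 1: cheapest edge leaving the tree is Paris Tokyo (2); add Tokyo.
Step 2: cheapest edge leaving the tree is Cairo Paris (6); add Cairo.
Step 3: cheapest edge leaving the tree is Cairo Lagos (6); add Lagos.
Step 4: cheapest edge leaving the tree is Oslo Paris (6); add Oslo.
Step 5: cheapest edge leaving the tree is Oslo Riga (7); add Riga.
Step 6: cheapest edge leaving the tree is Riga Seoul (2); add Seoul.
Step 7: cheapest edge leaving the tree is Seoul Sofia (5); add Sofia.
Step 8: cheapest edge leaving the tree is Paris Quito (11); add Quito.
The 6th edge added is Riga Seoul.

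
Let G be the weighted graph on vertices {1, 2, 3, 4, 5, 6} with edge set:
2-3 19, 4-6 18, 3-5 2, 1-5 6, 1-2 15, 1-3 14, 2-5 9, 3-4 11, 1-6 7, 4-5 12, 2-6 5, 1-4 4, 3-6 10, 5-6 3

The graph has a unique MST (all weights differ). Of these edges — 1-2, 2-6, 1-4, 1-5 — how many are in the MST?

3

Sort edges by weight, then run Kruskal:
3-5 (2): add — endpoints in different components.
5-6 (3): add — endpoints in different components.
1-4 (4): add — endpoints in different components.
2-6 (5): add — endpoints in different components.
1-5 (6): add — endpoints in different components.
MST edge set: {3-5, 5-6, 1-4, 2-6, 1-5}.
Of the listed edges, {2-6, 1-4, 1-5} are in the MST → 3.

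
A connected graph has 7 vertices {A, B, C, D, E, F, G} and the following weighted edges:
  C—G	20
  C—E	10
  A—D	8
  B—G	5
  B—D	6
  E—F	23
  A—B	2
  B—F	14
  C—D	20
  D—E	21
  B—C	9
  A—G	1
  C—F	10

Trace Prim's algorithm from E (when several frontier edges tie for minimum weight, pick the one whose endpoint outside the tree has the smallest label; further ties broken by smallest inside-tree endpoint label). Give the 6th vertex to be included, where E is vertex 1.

D

Prim's algorithm from E:
Step 1: frontier [C—E 10, D—E 21, E—F 23] → take C—E (10); add C.
Step 2: frontier [B—C 9, C—F 10, C—D 20, C—G 20, D—E 21, E—F 23] → take B—C (9); add B.
Step 3: frontier [A—B 2, B—G 5, B—D 6, B—F 14, C—F 10, C—D 20, C—G 20, D—E 21, E—F 23] → take A—B (2); add A.
Step 4: frontier [A—G 1, A—D 8, B—G 5, B—D 6, B—F 14, C—F 10, C—D 20, C—G 20, D—E 21, E—F 23] → take A—G (1); add G.
Step 5: frontier [A—D 8, B—D 6, B—F 14, C—F 10, C—D 20, D—E 21, E—F 23] → take B—D (6); add D.
Step 6: frontier [B—F 14, C—F 10, E—F 23] → take C—F (10); add F.
Vertex order: E, C, B, A, G, D, F. The 6th vertex is D.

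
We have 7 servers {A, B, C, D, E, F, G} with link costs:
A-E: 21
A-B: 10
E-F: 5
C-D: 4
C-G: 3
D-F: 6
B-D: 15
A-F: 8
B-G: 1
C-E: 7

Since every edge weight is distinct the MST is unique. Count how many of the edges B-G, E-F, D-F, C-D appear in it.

4

Kruskal's algorithm — process edges by increasing weight (ties by edge label):
B-G (1): add — endpoints in different components.
C-G (3): add — endpoints in different components.
C-D (4): add — endpoints in different components.
E-F (5): add — endpoints in different components.
D-F (6): add — endpoints in different components.
C-E (7): skip — C and E already connected.
A-F (8): add — endpoints in different components.
MST edge set: {B-G, C-G, C-D, E-F, D-F, A-F}.
Of the listed edges, {B-G, E-F, D-F, C-D} are in the MST → 4.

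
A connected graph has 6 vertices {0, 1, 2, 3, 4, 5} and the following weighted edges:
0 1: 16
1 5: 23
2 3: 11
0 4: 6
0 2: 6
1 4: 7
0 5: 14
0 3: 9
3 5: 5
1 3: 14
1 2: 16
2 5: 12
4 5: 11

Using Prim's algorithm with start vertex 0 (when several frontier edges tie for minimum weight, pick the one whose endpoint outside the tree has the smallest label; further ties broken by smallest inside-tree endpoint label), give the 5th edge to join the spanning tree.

Grow the tree from 0 using Prim:
Step 1: frontier [0 2 6, 0 4 6, 0 3 9, 0 5 14, 0 1 16] → take 0 2 (6); add 2.
Step 2: frontier [0 4 6, 0 3 9, 0 5 14, 0 1 16, 2 3 11, 2 5 12, 1 2 16] → take 0 4 (6); add 4.
Step 3: frontier [0 3 9, 0 5 14, 0 1 16, 2 3 11, 2 5 12, 1 2 16, 1 4 7, 4 5 11] → take 1 4 (7); add 1.
Step 4: frontier [0 3 9, 0 5 14, 1 3 14, 1 5 23, 2 3 11, 2 5 12, 4 5 11] → take 0 3 (9); add 3.
Step 5: frontier [0 5 14, 1 5 23, 2 5 12, 3 5 5, 4 5 11] → take 3 5 (5); add 5.
The 5th edge added is 3 5.

3-5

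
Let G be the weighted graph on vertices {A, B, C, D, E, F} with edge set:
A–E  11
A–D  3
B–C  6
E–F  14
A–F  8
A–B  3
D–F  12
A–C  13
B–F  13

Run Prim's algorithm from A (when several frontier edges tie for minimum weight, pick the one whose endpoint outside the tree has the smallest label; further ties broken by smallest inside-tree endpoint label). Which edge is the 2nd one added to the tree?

Grow the tree from A using Prim:
Step 1: frontier [A–B 3, A–D 3, A–F 8, A–E 11, A–C 13] → take A–B (3); add B.
Step 2: frontier [A–D 3, A–F 8, A–E 11, A–C 13, B–C 6, B–F 13] → take A–D (3); add D.
Step 3: frontier [A–F 8, A–E 11, A–C 13, B–C 6, B–F 13, D–F 12] → take B–C (6); add C.
Step 4: frontier [A–F 8, A–E 11, B–F 13, D–F 12] → take A–F (8); add F.
Step 5: frontier [A–E 11, E–F 14] → take A–E (11); add E.
The 2nd edge added is A–D.

A-D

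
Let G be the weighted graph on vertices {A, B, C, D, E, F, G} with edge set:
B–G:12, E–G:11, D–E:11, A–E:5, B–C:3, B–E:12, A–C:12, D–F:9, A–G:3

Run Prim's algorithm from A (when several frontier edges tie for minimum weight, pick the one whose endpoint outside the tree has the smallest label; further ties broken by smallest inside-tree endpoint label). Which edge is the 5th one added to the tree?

Grow the tree from A using Prim:
Step 1: frontier [A–G 3, A–E 5, A–C 12] → take A–G (3); add G.
Step 2: frontier [A–E 5, A–C 12, E–G 11, B–G 12] → take A–E (5); add E.
Step 3: frontier [A–C 12, D–E 11, B–E 12, B–G 12] → take D–E (11); add D.
Step 4: frontier [A–C 12, D–F 9, B–E 12, B–G 12] → take D–F (9); add F.
Step 5: frontier [A–C 12, B–E 12, B–G 12] → take B–E (12); add B.
Step 6: frontier [A–C 12, B–C 3] → take B–C (3); add C.
The 5th edge added is B–E.

B-E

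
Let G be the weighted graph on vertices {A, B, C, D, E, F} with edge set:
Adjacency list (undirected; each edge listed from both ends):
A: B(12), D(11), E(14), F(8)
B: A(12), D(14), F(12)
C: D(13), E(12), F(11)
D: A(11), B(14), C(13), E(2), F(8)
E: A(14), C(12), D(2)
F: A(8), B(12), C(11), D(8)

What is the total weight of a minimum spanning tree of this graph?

Grow the tree from D using Prim:
Step 1: frontier [D-E 2, D-F 8, A-D 11, C-D 13, B-D 14] → take D-E (2); add E.
Step 2: frontier [D-F 8, A-D 11, C-D 13, B-D 14, C-E 12, A-E 14] → take D-F (8); add F.
Step 3: frontier [A-D 11, C-D 13, B-D 14, C-E 12, A-E 14, A-F 8, C-F 11, B-F 12] → take A-F (8); add A.
Step 4: frontier [A-B 12, C-D 13, B-D 14, C-E 12, C-F 11, B-F 12] → take C-F (11); add C.
Step 5: frontier [A-B 12, B-D 14, B-F 12] → take A-B (12); add B.
MST edges: D-E, D-F, A-F, C-F, A-B; total weight 2+8+8+11+12 = 41.

41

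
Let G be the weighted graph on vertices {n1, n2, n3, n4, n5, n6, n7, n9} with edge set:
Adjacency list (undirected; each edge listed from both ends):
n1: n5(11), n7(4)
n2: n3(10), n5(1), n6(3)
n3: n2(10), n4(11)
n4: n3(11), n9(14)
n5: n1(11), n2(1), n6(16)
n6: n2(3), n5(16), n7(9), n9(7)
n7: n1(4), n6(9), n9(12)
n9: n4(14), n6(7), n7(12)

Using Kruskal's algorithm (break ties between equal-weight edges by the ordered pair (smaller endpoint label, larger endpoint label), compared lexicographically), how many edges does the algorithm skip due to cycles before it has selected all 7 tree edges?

Sort edges by weight, then run Kruskal:
n2—n5 (1): add — endpoints in different components.
n2—n6 (3): add — endpoints in different components.
n1—n7 (4): add — endpoints in different components.
n6—n9 (7): add — endpoints in different components.
n6—n7 (9): add — endpoints in different components.
n2—n3 (10): add — endpoints in different components.
n1—n5 (11): skip — n5 and n1 already connected.
n3—n4 (11): add — endpoints in different components.
Edges rejected before the tree was complete: 1.

1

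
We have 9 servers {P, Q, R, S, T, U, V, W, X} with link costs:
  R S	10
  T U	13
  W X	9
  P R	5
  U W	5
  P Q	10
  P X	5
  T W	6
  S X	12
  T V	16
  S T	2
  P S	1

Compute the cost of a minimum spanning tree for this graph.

Prim's algorithm from R:
Step 1: frontier [P R 5, R S 10] → take P R (5); add P.
Step 2: frontier [P S 1, P X 5, P Q 10, R S 10] → take P S (1); add S.
Step 3: frontier [P X 5, P Q 10, S T 2, S X 12] → take S T (2); add T.
Step 4: frontier [P X 5, P Q 10, S X 12, T W 6, T U 13, T V 16] → take P X (5); add X.
Step 5: frontier [P Q 10, T W 6, T U 13, T V 16, W X 9] → take T W (6); add W.
Step 6: frontier [P Q 10, T U 13, T V 16, U W 5] → take U W (5); add U.
Step 7: frontier [P Q 10, T V 16] → take P Q (10); add Q.
Step 8: frontier [T V 16] → take T V (16); add V.
MST edges: P R, P S, S T, P X, T W, U W, P Q, T V; total weight 5+1+2+5+6+5+10+16 = 50.

50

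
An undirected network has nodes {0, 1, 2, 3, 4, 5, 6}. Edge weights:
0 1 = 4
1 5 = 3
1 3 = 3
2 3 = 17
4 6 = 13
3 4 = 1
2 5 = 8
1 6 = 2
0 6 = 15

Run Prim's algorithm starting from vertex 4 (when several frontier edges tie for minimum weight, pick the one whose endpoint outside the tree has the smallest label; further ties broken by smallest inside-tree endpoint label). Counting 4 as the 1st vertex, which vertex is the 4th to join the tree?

6

Grow the tree from 4 using Prim:
Step 1: cheapest edge leaving the tree is 3 4 (1); add 3.
Step 2: cheapest edge leaving the tree is 1 3 (3); add 1.
Step 3: cheapest edge leaving the tree is 1 6 (2); add 6.
Step 4: cheapest edge leaving the tree is 1 5 (3); add 5.
Step 5: cheapest edge leaving the tree is 0 1 (4); add 0.
Step 6: cheapest edge leaving the tree is 2 5 (8); add 2.
Vertex order: 4, 3, 1, 6, 5, 0, 2. The 4th vertex is 6.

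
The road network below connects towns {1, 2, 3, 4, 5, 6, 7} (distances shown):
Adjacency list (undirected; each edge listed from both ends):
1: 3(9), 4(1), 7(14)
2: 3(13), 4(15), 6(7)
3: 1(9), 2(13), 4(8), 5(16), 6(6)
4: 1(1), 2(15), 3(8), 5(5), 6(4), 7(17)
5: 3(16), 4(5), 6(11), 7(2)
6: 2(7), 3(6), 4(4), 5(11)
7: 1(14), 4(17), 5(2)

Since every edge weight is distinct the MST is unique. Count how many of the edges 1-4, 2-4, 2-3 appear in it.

1

Kruskal's algorithm — process edges by increasing weight (ties by edge label):
1-4 (1): add. Components now {1,4} {2} {3} {5} {6} {7}
5-7 (2): add. Components now {1,4} {2} {3} {5,7} {6}
4-6 (4): add. Components now {1,4,6} {2} {3} {5,7}
4-5 (5): add. Components now {1,4,5,6,7} {2} {3}
3-6 (6): add. Components now {1,3,4,5,6,7} {2}
2-6 (7): add. Components now {1,2,3,4,5,6,7}
MST edge set: {1-4, 5-7, 4-6, 4-5, 3-6, 2-6}.
Of the listed edges, {1-4} are in the MST → 1.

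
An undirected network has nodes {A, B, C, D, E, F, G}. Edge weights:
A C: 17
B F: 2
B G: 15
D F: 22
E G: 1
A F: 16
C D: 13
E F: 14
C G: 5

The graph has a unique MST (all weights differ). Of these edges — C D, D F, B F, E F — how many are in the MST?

3

Sort edges by weight, then run Kruskal:
E G (1): add. Components now {A} {B} {C} {D} {E,G} {F}
B F (2): add. Components now {A} {B,F} {C} {D} {E,G}
C G (5): add. Components now {A} {B,F} {C,E,G} {D}
C D (13): add. Components now {A} {B,F} {C,D,E,G}
E F (14): add. Components now {A} {B,C,D,E,F,G}
B G (15): skip — B and G already connected.
A F (16): add. Components now {A,B,C,D,E,F,G}
MST edge set: {E G, B F, C G, C D, E F, A F}.
Of the listed edges, {C D, B F, E F} are in the MST → 3.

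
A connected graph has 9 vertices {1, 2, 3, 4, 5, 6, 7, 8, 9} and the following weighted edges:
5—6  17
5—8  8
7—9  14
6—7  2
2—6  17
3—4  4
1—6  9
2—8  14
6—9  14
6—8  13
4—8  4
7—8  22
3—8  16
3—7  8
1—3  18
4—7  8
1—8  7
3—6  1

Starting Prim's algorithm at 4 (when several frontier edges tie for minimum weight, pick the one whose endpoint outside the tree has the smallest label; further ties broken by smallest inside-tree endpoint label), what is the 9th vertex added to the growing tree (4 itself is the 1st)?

Grow the tree from 4 using Prim:
Step 1: cheapest edge leaving the tree is 3—4 (4); add 3.
Step 2: cheapest edge leaving the tree is 3—6 (1); add 6.
Step 3: cheapest edge leaving the tree is 6—7 (2); add 7.
Step 4: cheapest edge leaving the tree is 4—8 (4); add 8.
Step 5: cheapest edge leaving the tree is 1—8 (7); add 1.
Step 6: cheapest edge leaving the tree is 5—8 (8); add 5.
Step 7: cheapest edge leaving the tree is 2—8 (14); add 2.
Step 8: cheapest edge leaving the tree is 6—9 (14); add 9.
Vertex order: 4, 3, 6, 7, 8, 1, 5, 2, 9. The 9th vertex is 9.

9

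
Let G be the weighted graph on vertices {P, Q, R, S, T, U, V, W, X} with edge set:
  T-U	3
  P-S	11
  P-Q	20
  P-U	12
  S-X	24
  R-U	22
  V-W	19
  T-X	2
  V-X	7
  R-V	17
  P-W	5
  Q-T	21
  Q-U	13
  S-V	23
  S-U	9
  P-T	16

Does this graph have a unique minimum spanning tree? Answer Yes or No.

Kruskal: consider edges lightest-first.
T-X (2): add — endpoints in different components.
T-U (3): add — endpoints in different components.
P-W (5): add — endpoints in different components.
V-X (7): add — endpoints in different components.
S-U (9): add — endpoints in different components.
P-S (11): add — endpoints in different components.
P-U (12): skip — U and P already connected.
Q-U (13): add — endpoints in different components.
P-T (16): skip — P and T already connected.
R-V (17): add — endpoints in different components.
Every non-tree edge has weight strictly greater than the heaviest edge on the tree path between its endpoints, so the MST is unique.

Yes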